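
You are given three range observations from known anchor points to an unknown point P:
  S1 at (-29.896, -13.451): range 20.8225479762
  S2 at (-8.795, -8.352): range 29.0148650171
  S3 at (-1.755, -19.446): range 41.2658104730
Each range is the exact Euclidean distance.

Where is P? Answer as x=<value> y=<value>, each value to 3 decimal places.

eq1: (x + 29.896)² + (y + 13.451)² = 20.8225479762²
eq2: (x + 8.795)² + (y + 8.352)² = 29.0148650171²
eq3: (x + 1.755)² + (y + 19.446)² = 41.2658104730²
eq2−eq3, eq2−eq1 (x²,y² cancel):
  14.080·x − 22.188·y = -626.885710
  -42.202·x − 10.198·y = 1335.876176
det = 14.080·-10.198 − -22.188·-42.202 = -1079.965816
x = (-626.885710·-10.198 − -22.188·1335.876176) / -1079.965816 = -33.365316
y = (14.080·1335.876176 − -626.885710·-42.202) / -1079.965816 = 7.080497

x=-33.365 y=7.080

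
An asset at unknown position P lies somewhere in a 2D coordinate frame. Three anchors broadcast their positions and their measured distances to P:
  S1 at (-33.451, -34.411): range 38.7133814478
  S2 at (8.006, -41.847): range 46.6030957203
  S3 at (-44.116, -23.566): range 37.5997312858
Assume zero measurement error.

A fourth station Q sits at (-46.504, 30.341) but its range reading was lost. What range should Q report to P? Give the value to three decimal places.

eq1: (x + 33.451)² + (y + 34.411)² = 38.7133814478²
eq2: (x − 8.006)² + (y + 41.847)² = 46.6030957203²
eq3: (x + 44.116)² + (y + 23.566)² = 37.5997312858²
eq1−eq3, eq1−eq2 (x²,y² cancel):
  -21.330·x + 21.690·y = 283.477600
  82.914·x − 14.872·y = -1160.941505
det = -21.330·-14.872 − 21.690·82.914 = -1481.184900
x = (283.477600·-14.872 − 21.690·-1160.941505) / -1481.184900 = -14.154170
y = (-21.330·-1160.941505 − 283.477600·82.914) / -1481.184900 = -0.849739
|P − Q| = √((-14.154170 − -46.504)² + (-0.849739 − 30.341)²) = 44.937442

44.937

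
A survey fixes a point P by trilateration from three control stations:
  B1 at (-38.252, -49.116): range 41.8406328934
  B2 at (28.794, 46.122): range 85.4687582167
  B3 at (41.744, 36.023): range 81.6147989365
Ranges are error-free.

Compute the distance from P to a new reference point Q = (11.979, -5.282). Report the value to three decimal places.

31.400

eq1: (x + 38.252)² + (y + 49.116)² = 41.8406328934²
eq2: (x − 28.794)² + (y − 46.122)² = 85.4687582167²
eq3: (x − 41.744)² + (y − 36.023)² = 81.6147989365²
eq3−eq2, eq3−eq1 (x²,y² cancel):
  -25.900·x + 20.198·y = -727.817971
  -159.992·x − 170.278·y = 5745.715740
det = -25.900·-170.278 − 20.198·-159.992 = 7641.718616
x = (-727.817971·-170.278 − 20.198·5745.715740) / 7641.718616 = 1.031106
y = (-25.900·5745.715740 − -727.817971·-159.992) / 7641.718616 = -34.711968
|P − Q| = √((1.031106 − 11.979)² + (-34.711968 − -5.282)²) = 31.400309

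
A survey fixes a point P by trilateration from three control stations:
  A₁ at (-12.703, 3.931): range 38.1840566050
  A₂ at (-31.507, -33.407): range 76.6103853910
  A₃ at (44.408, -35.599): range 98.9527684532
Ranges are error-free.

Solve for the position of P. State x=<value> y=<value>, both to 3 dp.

eq1: (x + 12.703)² + (y − 3.931)² = 38.1840566050²
eq2: (x + 31.507)² + (y + 33.407)² = 76.6103853910²
eq3: (x − 44.408)² + (y + 35.599)² = 98.9527684532²
eq3−eq1, eq3−eq2 (x²,y² cancel):
  -114.222·x + 79.060·y = 5271.087911
  -151.830·x + 4.384·y = 2791.858668
det = -114.222·4.384 − 79.060·-151.830 = 11502.930552
x = (5271.087911·4.384 − 79.060·2791.858668) / 11502.930552 = -17.179613
y = (-114.222·2791.858668 − 5271.087911·-151.830) / 11502.930552 = 41.851735

x=-17.180 y=41.852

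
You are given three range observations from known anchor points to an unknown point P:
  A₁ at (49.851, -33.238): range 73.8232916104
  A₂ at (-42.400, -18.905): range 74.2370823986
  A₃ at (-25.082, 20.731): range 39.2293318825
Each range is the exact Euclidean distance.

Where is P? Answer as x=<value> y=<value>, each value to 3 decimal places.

x=12.871 y=30.655

eq1: (x − 49.851)² + (y + 33.238)² = 73.8232916104²
eq2: (x + 42.400)² + (y + 18.905)² = 74.2370823986²
eq3: (x + 25.082)² + (y − 20.731)² = 39.2293318825²
eq3−eq2, eq3−eq1 (x²,y² cancel):
  -34.636·x − 79.272·y = -2875.925983
  149.866·x − 107.938·y = -1379.932144
det = -34.636·-107.938 − -79.272·149.866 = 15618.718120
x = (-2875.925983·-107.938 − -79.272·-1379.932144) / 15618.718120 = 12.871205
y = (-34.636·-1379.932144 − -2875.925983·149.866) / 15618.718120 = 30.655451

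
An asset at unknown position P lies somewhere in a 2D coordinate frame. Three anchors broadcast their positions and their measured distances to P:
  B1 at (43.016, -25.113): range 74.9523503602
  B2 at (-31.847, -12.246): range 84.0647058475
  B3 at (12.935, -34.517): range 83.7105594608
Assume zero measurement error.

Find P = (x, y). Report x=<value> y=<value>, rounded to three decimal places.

x=26.731 y=48.049

eq1: (x − 43.016)² + (y + 25.113)² = 74.9523503602²
eq2: (x + 31.847)² + (y + 12.246)² = 84.0647058475²
eq3: (x − 12.935)² + (y + 34.517)² = 83.7105594608²
eq1−eq2, eq1−eq3 (x²,y² cancel):
  -149.726·x + 25.734·y = -2765.863045
  -60.162·x − 18.808·y = -2511.904452
det = -149.726·-18.808 − 25.734·-60.162 = 4364.255516
x = (-2765.863045·-18.808 − 25.734·-2511.904452) / 4364.255516 = 26.731180
y = (-149.726·-2511.904452 − -2765.863045·-60.162) / 4364.255516 = 48.048872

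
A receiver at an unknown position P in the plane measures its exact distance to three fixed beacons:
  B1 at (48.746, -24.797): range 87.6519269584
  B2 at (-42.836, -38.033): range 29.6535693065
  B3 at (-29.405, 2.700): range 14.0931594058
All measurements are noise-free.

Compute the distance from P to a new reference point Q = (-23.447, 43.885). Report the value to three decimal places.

eq1: (x − 48.746)² + (y + 24.797)² = 87.6519269584²
eq2: (x + 42.836)² + (y + 38.033)² = 29.6535693065²
eq3: (x + 29.405)² + (y − 2.700)² = 14.0931594058²
eq2−eq1, eq2−eq3 (x²,y² cancel):
  183.164·x + 26.472·y = -7093.894387
  26.862·x + 81.466·y = -1728.770929
det = 183.164·81.466 − 26.472·26.862 = 14210.547560
x = (-7093.894387·81.466 − 26.472·-1728.770929) / 14210.547560 = -37.447338
y = (183.164·-1728.770929 − -7093.894387·26.862) / 14210.547560 = -8.873156
|P − Q| = √((-37.447338 − -23.447)² + (-8.873156 − 43.885)²) = 54.584178

54.584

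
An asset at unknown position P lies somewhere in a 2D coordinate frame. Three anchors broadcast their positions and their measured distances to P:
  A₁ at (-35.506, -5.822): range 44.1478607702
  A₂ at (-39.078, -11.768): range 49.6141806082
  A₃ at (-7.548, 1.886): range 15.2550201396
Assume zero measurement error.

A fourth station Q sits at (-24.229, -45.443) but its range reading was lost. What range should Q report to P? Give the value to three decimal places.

61.647

eq1: (x + 35.506)² + (y + 5.822)² = 44.1478607702²
eq2: (x + 39.078)² + (y + 11.768)² = 49.6141806082²
eq3: (x + 7.548)² + (y − 1.886)² = 15.2550201396²
eq3−eq2, eq3−eq1 (x²,y² cancel):
  -63.060·x − 27.308·y = -623.804670
  -55.916·x − 15.416·y = -482.275551
det = -63.060·-15.416 − -27.308·-55.916 = -554.821168
x = (-623.804670·-15.416 − -27.308·-482.275551) / -554.821168 = 6.404601
y = (-63.060·-482.275551 − -623.804670·-55.916) / -554.821168 = 8.053704
|P − Q| = √((6.404601 − -24.229)² + (8.053704 − -45.443)²) = 61.646694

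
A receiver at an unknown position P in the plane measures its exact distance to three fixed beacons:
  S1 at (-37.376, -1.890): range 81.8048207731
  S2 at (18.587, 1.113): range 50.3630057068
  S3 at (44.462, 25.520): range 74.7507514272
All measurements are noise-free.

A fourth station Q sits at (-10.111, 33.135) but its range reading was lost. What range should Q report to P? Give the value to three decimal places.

90.520

eq1: (x + 37.376)² + (y + 1.890)² = 81.8048207731²
eq2: (x − 18.587)² + (y − 1.113)² = 50.3630057068²
eq3: (x − 44.462)² + (y − 25.520)² = 74.7507514272²
eq3−eq1, eq3−eq2 (x²,y² cancel):
  -163.676·x − 54.820·y = -2331.956231
  -51.750·x − 48.814·y = 769.817989
det = -163.676·-48.814 − -54.820·-51.750 = 5152.745264
x = (-2331.956231·-48.814 − -54.820·769.817989) / 5152.745264 = 30.281632
y = (-163.676·769.817989 − -2331.956231·-51.750) / 5152.745264 = -47.873406
|P − Q| = √((30.281632 − -10.111)² + (-47.873406 − 33.135)²) = 90.520310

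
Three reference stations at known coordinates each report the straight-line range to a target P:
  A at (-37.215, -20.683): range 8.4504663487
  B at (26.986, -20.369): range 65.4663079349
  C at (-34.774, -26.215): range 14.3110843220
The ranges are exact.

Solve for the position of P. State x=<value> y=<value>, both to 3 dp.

eq1: (x + 37.215)² + (y + 20.683)² = 8.4504663487²
eq2: (x − 26.986)² + (y + 20.369)² = 65.4663079349²
eq3: (x + 34.774)² + (y + 26.215)² = 14.3110843220²
eq3−eq2, eq3−eq1 (x²,y² cancel):
  123.520·x + 11.692·y = -4834.347284
  -4.882·x + 11.064·y = 49.682166
det = 123.520·11.064 − 11.692·-4.882 = 1423.705624
x = (-4834.347284·11.064 − 11.692·49.682166) / 1423.705624 = -37.977024
y = (123.520·49.682166 − -4834.347284·-4.882) / 1423.705624 = -12.266962

x=-37.977 y=-12.267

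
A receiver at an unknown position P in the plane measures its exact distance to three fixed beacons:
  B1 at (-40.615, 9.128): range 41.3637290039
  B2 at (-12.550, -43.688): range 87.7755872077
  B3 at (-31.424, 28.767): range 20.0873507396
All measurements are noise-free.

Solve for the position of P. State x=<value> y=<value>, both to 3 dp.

x=-18.219 y=43.904

eq1: (x + 40.615)² + (y − 9.128)² = 41.3637290039²
eq2: (x + 12.550)² + (y + 43.688)² = 87.7755872077²
eq3: (x + 31.424)² + (y − 28.767)² = 20.0873507396²
eq3−eq1, eq3−eq2 (x²,y² cancel):
  -18.382·x − 39.278·y = -1389.565873
  37.748·x − 144.910·y = -7049.916271
det = -18.382·-144.910 − -39.278·37.748 = 4146.401564
x = (-1389.565873·-144.910 − -39.278·-7049.916271) / 4146.401564 = -18.219321
y = (-18.382·-7049.916271 − -1389.565873·37.748) / 4146.401564 = 43.904309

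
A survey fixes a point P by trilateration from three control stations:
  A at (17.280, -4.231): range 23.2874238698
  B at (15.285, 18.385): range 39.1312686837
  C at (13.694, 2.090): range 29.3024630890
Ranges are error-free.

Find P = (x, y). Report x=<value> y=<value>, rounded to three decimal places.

x=38.938 y=-12.788

eq1: (x − 17.280)² + (y + 4.231)² = 23.2874238698²
eq2: (x − 15.285)² + (y − 18.385)² = 39.1312686837²
eq3: (x − 13.694)² + (y − 2.090)² = 29.3024630890²
eq1−eq3, eq1−eq2 (x²,y² cancel):
  -7.172·x + 12.642·y = -440.936258
  -3.990·x + 45.232·y = -733.812389
det = -7.172·45.232 − 12.642·-3.990 = -273.962324
x = (-440.936258·45.232 − 12.642·-733.812389) / -273.962324 = 38.938101
y = (-7.172·-733.812389 − -440.936258·-3.990) / -273.962324 = -12.788499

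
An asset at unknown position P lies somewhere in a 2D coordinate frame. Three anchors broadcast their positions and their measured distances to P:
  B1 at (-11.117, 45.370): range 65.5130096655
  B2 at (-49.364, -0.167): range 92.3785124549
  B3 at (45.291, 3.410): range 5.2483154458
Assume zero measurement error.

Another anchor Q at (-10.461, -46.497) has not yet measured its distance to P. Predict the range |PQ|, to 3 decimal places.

76.066

eq1: (x + 11.117)² + (y − 45.370)² = 65.5130096655²
eq2: (x + 49.364)² + (y + 0.167)² = 92.3785124549²
eq3: (x − 45.291)² + (y − 3.410)² = 5.2483154458²
eq2−eq3, eq2−eq1 (x²,y² cancel):
  189.310·x + 7.154·y = 8132.315144
  76.494·x + 91.074·y = 3987.027332
det = 189.310·91.074 − 7.154·76.494 = 16693.980864
x = (8132.315144·91.074 − 7.154·3987.027332) / 16693.980864 = 42.657248
y = (189.310·3987.027332 − 8132.315144·76.494) / 16693.980864 = 7.949622
|P − Q| = √((42.657248 − -10.461)² + (7.949622 − -46.497)²) = 76.065648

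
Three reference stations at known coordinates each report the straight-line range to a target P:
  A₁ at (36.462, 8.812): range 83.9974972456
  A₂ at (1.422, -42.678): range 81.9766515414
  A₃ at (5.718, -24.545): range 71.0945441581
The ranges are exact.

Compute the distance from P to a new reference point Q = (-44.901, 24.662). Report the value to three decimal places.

1.357

eq1: (x − 36.462)² + (y − 8.812)² = 83.9974972456²
eq2: (x − 1.422)² + (y + 42.678)² = 81.9766515414²
eq3: (x − 5.718)² + (y + 24.545)² = 71.0945441581²
eq2−eq1, eq2−eq3 (x²,y² cancel):
  70.080·x + 102.980·y = -751.713126
  8.592·x + 36.266·y = 477.455970
det = 70.080·36.266 − 102.980·8.592 = 1656.717120
x = (-751.713126·36.266 − 102.980·477.455970) / 1656.717120 = -46.133430
y = (70.080·477.455970 − -751.713126·8.592) / 1656.717120 = 24.095142
|P − Q| = √((-46.133430 − -44.901)² + (24.095142 − 24.662)²) = 1.356545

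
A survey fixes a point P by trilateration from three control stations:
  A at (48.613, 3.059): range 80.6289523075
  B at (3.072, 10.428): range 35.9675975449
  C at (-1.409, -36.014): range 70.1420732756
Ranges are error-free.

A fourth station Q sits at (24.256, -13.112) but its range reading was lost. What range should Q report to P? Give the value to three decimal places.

66.903

eq1: (x − 48.613)² + (y − 3.059)² = 80.6289523075²
eq2: (x − 3.072)² + (y − 10.428)² = 35.9675975449²
eq3: (x + 1.409)² + (y + 36.014)² = 70.1420732756²
eq3−eq1, eq3−eq2 (x²,y² cancel):
  100.044·x + 78.146·y = -507.529734
  8.962·x + 92.884·y = 2445.429261
det = 100.044·92.884 − 78.146·8.962 = 8592.142444
x = (-507.529734·92.884 − 78.146·2445.429261) / 8592.142444 = -27.727881
y = (100.044·2445.429261 − -507.529734·8.962) / 8592.142444 = 29.003128
|P − Q| = √((-27.727881 − 24.256)² + (29.003128 − -13.112)²) = 66.902974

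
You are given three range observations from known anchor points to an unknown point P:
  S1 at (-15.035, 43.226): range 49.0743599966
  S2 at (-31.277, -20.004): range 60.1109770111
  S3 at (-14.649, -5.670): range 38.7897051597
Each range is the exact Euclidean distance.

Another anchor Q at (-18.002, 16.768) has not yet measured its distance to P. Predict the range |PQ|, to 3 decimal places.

eq1: (x + 15.035)² + (y − 43.226)² = 49.0743599966²
eq2: (x + 31.277)² + (y + 20.004)² = 60.1109770111²
eq3: (x + 14.649)² + (y + 5.670)² = 38.7897051597²
eq1−eq2, eq1−eq3 (x²,y² cancel):
  -32.484·x − 126.460·y = -1921.164304
  0.772·x − 97.792·y = -944.144617
det = -32.484·-97.792 − -126.460·0.772 = 3274.302448
x = (-1921.164304·-97.792 − -126.460·-944.144617) / 3274.302448 = 20.913759
y = (-32.484·-944.144617 − -1921.164304·0.772) / 3274.302448 = 9.819720
|P − Q| = √((20.913759 − -18.002)² + (9.819720 − 16.768)²) = 39.531189

39.531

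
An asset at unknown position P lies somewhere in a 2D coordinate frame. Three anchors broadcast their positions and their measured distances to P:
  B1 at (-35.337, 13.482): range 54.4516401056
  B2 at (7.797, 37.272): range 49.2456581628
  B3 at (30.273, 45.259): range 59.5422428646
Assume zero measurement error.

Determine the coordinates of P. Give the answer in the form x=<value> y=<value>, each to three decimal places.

eq1: (x + 35.337)² + (y − 13.482)² = 54.4516401056²
eq2: (x − 7.797)² + (y − 37.272)² = 49.2456581628²
eq3: (x − 30.273)² + (y − 45.259)² = 59.5422428646²
eq3−eq1, eq3−eq2 (x²,y² cancel):
  -131.220·x − 63.554·y = -954.066142
  -44.952·x − 15.974·y = -394.692580
det = -131.220·-15.974 − -63.554·-44.952 = -760.771128
x = (-954.066142·-15.974 − -63.554·-394.692580) / -760.771128 = 12.939555
y = (-131.220·-394.692580 − -954.066142·-44.952) / -760.771128 = -11.704412

x=12.940 y=-11.704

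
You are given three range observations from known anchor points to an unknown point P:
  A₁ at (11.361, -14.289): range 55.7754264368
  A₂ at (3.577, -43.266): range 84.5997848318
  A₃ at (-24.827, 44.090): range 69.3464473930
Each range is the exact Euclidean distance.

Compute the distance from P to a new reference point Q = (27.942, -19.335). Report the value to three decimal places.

eq1: (x − 11.361)² + (y + 14.289)² = 55.7754264368²
eq2: (x − 3.577)² + (y + 43.266)² = 84.5997848318²
eq3: (x + 24.827)² + (y − 44.090)² = 69.3464473930²
eq2−eq3, eq2−eq1 (x²,y² cancel):
  -56.808·x + 174.712·y = 3023.760172
  15.568·x + 57.954·y = 2494.731556
det = -56.808·57.954 − 174.712·15.568 = -6012.167248
x = (3023.760172·57.954 − 174.712·2494.731556) / -6012.167248 = 43.348851
y = (-56.808·2494.731556 − 3023.760172·15.568) / -6012.167248 = 31.402089
|P − Q| = √((43.348851 − 27.942)² + (31.402089 − -19.335)²) = 53.024742

53.025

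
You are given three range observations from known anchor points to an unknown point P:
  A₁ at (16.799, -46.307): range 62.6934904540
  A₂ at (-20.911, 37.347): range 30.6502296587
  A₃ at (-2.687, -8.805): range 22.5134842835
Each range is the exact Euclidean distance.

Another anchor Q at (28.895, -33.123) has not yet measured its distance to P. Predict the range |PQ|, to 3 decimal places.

eq1: (x − 16.799)² + (y + 46.307)² = 62.6934904540²
eq2: (x + 20.911)² + (y − 37.347)² = 30.6502296587²
eq3: (x + 2.687)² + (y + 8.805)² = 22.5134842835²
eq1−eq3, eq1−eq2 (x²,y² cancel):
  -38.972·x + 75.004·y = 1081.820115
  -75.420·x + 167.308·y = 2396.560847
det = -38.972·167.308 − 75.004·-75.420 = -863.525696
x = (1081.820115·167.308 − 75.004·2396.560847) / -863.525696 = -1.442354
y = (-38.972·2396.560847 − 1081.820115·-75.420) / -863.525696 = 13.674053
|P − Q| = √((-1.442354 − 28.895)² + (13.674053 − -33.123)²) = 55.770236

55.770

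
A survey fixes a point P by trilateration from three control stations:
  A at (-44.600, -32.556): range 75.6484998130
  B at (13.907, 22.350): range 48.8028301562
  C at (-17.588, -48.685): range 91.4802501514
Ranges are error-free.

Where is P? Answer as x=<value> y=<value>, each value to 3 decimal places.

eq1: (x + 44.600)² + (y + 32.556)² = 75.6484998130²
eq2: (x − 13.907)² + (y − 22.350)² = 48.8028301562²
eq3: (x + 17.588)² + (y + 48.685)² = 91.4802501514²
eq3−eq1, eq3−eq2 (x²,y² cancel):
  -54.024·x + 32.258·y = 3015.426811
  62.990·x + 142.070·y = 4000.280117
det = -54.024·142.070 − 32.258·62.990 = -9707.121100
x = (3015.426811·142.070 − 32.258·4000.280117) / -9707.121100 = -30.839283
y = (-54.024·4000.280117 − 3015.426811·62.990) / -9707.121100 = 41.830411

x=-30.839 y=41.830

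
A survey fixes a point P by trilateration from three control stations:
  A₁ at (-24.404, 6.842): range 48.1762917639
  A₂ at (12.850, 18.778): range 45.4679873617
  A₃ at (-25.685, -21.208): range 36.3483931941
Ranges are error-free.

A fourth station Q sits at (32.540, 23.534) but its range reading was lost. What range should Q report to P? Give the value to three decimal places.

eq1: (x + 24.404)² + (y − 6.842)² = 48.1762917639²
eq2: (x − 12.850)² + (y − 18.778)² = 45.4679873617²
eq3: (x + 25.685)² + (y + 21.208)² = 36.3483931941²
eq3−eq2, eq3−eq1 (x²,y² cancel):
  77.070·x + 79.972·y = -1337.894892
  2.562·x + 56.100·y = -1466.879709
det = 77.070·56.100 − 79.972·2.562 = 4118.738736
x = (-1337.894892·56.100 − 79.972·-1466.879709) / 4118.738736 = 10.258820
y = (77.070·-1466.879709 − -1337.894892·2.562) / 4118.738736 = -26.616093
|P − Q| = √((10.258820 − 32.540)² + (-26.616093 − 23.534)²) = 54.876979

54.877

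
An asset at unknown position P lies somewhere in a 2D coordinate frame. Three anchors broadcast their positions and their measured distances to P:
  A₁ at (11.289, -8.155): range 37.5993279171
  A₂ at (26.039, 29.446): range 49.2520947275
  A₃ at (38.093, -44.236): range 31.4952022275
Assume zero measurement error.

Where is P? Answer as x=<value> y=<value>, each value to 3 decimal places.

eq1: (x − 11.289)² + (y + 8.155)² = 37.5993279171²
eq2: (x − 26.039)² + (y − 29.446)² = 49.2520947275²
eq3: (x − 38.093)² + (y + 44.236)² = 31.4952022275²
eq1−eq2, eq1−eq3 (x²,y² cancel):
  29.500·x + 75.202·y = 339.091516
  53.608·x − 72.162·y = 3635.716495
det = 29.500·-72.162 − 75.202·53.608 = -6160.207816
x = (339.091516·-72.162 − 75.202·3635.716495) / -6160.207816 = 48.355946
y = (29.500·3635.716495 − 339.091516·53.608) / -6160.207816 = -14.459840

x=48.356 y=-14.460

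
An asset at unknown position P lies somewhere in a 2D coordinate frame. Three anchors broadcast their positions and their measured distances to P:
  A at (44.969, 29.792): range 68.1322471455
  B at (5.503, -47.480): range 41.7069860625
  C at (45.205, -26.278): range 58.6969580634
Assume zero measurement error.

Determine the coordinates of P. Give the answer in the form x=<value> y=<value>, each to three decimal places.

x=-10.937 y=-9.150

eq1: (x − 44.969)² + (y − 29.792)² = 68.1322471455²
eq2: (x − 5.503)² + (y + 47.480)² = 41.7069860625²
eq3: (x − 45.205)² + (y + 26.278)² = 58.6969580634²
eq2−eq3, eq2−eq1 (x²,y² cancel):
  79.404·x + 42.404·y = -1256.468299
  78.932·x + 154.544·y = -2277.389599
det = 79.404·154.544 − 42.404·78.932 = 8924.379248
x = (-1256.468299·154.544 − 42.404·-2277.389599) / 8924.379248 = -10.937367
y = (79.404·-2277.389599 − -1256.468299·78.932) / 8924.379248 = -9.150024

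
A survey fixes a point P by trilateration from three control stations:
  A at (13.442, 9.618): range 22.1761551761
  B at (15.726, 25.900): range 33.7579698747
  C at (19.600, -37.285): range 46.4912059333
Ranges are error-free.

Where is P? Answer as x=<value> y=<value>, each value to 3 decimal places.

eq1: (x − 13.442)² + (y − 9.618)² = 22.1761551761²
eq2: (x − 15.726)² + (y − 25.900)² = 33.7579698747²
eq3: (x − 19.600)² + (y + 37.285)² = 46.4912059333²
eq2−eq1, eq2−eq3 (x²,y² cancel):
  -4.568·x − 32.564·y = 2.894884
  7.748·x − 126.370·y = -165.617550
det = -4.568·-126.370 − -32.564·7.748 = 829.564032
x = (2.894884·-126.370 − -32.564·-165.617550) / 829.564032 = -6.942196
y = (-4.568·-165.617550 − 2.894884·7.748) / 829.564032 = 0.884936

x=-6.942 y=0.885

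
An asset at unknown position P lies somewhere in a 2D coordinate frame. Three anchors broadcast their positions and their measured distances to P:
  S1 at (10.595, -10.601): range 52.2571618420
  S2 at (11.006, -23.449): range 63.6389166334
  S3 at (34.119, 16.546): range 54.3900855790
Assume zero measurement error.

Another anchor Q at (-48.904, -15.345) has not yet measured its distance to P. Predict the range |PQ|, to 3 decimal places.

eq1: (x − 10.595)² + (y + 10.601)² = 52.2571618420²
eq2: (x − 11.006)² + (y + 23.449)² = 63.6389166334²
eq3: (x − 34.119)² + (y − 16.546)² = 54.3900855790²
eq3−eq1, eq3−eq2 (x²,y² cancel):
  -47.048·x − 54.294·y = -985.770605
  -46.226·x − 79.990·y = -1858.518941
det = -47.048·-79.990 − -54.294·-46.226 = 1253.575076
x = (-985.770605·-79.990 − -54.294·-1858.518941) / 1253.575076 = -17.593391
y = (-47.048·-1858.518941 − -985.770605·-46.226) / 1253.575076 = 33.401563
|P − Q| = √((-17.593391 − -48.904)² + (33.401563 − -15.345)²) = 57.936013

57.936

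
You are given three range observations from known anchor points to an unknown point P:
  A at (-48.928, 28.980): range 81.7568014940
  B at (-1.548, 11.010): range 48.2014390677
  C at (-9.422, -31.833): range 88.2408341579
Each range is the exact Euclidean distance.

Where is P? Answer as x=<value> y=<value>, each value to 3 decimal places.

eq1: (x + 48.928)² + (y − 28.980)² = 81.7568014940²
eq2: (x + 1.548)² + (y − 11.010)² = 48.2014390677²
eq3: (x + 9.422)² + (y + 31.833)² = 88.2408341579²
eq2−eq3, eq2−eq1 (x²,y² cancel):
  -15.748·x − 85.686·y = -4484.568516
  -94.760·x + 35.940·y = -1250.622682
det = -15.748·35.940 − -85.686·-94.760 = -8685.588480
x = (-4484.568516·35.940 − -85.686·-1250.622682) / -8685.588480 = 30.894423
y = (-15.748·-1250.622682 − -4484.568516·-94.760) / -8685.588480 = 46.659234

x=30.894 y=46.659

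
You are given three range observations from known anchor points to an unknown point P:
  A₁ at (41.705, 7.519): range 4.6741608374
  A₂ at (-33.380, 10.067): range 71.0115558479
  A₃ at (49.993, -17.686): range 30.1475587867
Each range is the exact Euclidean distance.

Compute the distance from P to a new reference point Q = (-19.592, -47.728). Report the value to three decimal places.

eq1: (x − 41.705)² + (y − 7.519)² = 4.6741608374²
eq2: (x + 33.380)² + (y − 10.067)² = 71.0115558479²
eq3: (x − 49.993)² + (y + 17.686)² = 30.1475587867²
eq3−eq1, eq3−eq2 (x²,y² cancel):
  -16.576·x + 50.410·y = -129.224738
  -166.746·x + 55.506·y = -5730.291519
det = -16.576·55.506 − 50.410·-166.746 = 7485.598404
x = (-129.224738·55.506 − 50.410·-5730.291519) / 7485.598404 = 37.631093
y = (-16.576·-5730.291519 − -129.224738·-166.746) / 7485.598404 = 9.810519
|P − Q| = √((37.631093 − -19.592)² + (9.810519 − -47.728)²) = 81.149020

81.149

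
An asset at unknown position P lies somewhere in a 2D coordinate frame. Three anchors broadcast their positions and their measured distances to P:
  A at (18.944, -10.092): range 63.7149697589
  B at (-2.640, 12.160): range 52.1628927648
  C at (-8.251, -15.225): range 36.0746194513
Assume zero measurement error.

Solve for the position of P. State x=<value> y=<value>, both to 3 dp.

eq1: (x − 18.944)² + (y + 10.092)² = 63.7149697589²
eq2: (x + 2.640)² + (y − 12.160)² = 52.1628927648²
eq3: (x + 8.251)² + (y + 15.225)² = 36.0746194513²
eq1−eq2, eq1−eq3 (x²,y² cancel):
  -43.168·x + 44.504·y = 1032.741590
  -54.390·x − 10.266·y = 2597.375229
det = -43.168·-10.266 − 44.504·-54.390 = 2863.735248
x = (1032.741590·-10.266 − 44.504·2597.375229) / 2863.735248 = -44.066822
y = (-43.168·2597.375229 − 1032.741590·-54.390) / 2863.735248 = -19.538356

x=-44.067 y=-19.538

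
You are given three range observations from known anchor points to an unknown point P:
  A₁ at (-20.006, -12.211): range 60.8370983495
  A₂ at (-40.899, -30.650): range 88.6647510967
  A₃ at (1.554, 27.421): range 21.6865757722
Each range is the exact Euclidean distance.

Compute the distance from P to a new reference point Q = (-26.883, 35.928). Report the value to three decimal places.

eq1: (x + 20.006)² + (y + 12.211)² = 60.8370983495²
eq2: (x + 40.899)² + (y + 30.650)² = 88.6647510967²
eq3: (x − 1.554)² + (y − 27.421)² = 21.6865757722²
eq2−eq1, eq2−eq3 (x²,y² cancel):
  41.786·x + 36.878·y = 2097.483407
  84.906·x + 116.142·y = 5533.305974
det = 41.786·116.142 − 36.878·84.906 = 1721.946144
x = (2097.483407·116.142 − 36.878·5533.305974) / 1721.946144 = 22.967420
y = (41.786·5533.305974 − 2097.483407·84.906) / 1721.946144 = 30.852183
|P − Q| = √((22.967420 − -26.883)² + (30.852183 − 35.928)²) = 50.108166

50.108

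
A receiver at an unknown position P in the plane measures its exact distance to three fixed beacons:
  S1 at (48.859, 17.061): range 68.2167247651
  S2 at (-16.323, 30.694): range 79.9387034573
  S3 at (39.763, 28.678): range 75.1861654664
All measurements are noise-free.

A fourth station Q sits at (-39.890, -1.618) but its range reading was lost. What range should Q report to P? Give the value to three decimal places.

69.032

eq1: (x − 48.859)² + (y − 17.061)² = 68.2167247651²
eq2: (x + 16.323)² + (y − 30.694)² = 79.9387034573²
eq3: (x − 39.763)² + (y − 28.678)² = 75.1861654664²
eq2−eq1, eq2−eq3 (x²,y² cancel):
  130.364·x − 27.266·y = 3206.392410
  112.172·x − 4.032·y = 1932.198721
det = 130.364·-4.032 − -27.266·112.172 = 2532.854104
x = (3206.392410·-4.032 − -27.266·1932.198721) / 2532.854104 = 15.695794
y = (130.364·1932.198721 − 3206.392410·112.172) / 2532.854104 = -42.552114
|P − Q| = √((15.695794 − -39.890)² + (-42.552114 − -1.618)²) = 69.031747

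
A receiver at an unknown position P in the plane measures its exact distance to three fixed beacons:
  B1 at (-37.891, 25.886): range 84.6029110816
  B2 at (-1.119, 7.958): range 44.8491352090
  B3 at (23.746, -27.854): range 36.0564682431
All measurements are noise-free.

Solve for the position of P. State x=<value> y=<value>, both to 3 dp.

eq1: (x + 37.891)² + (y − 25.886)² = 84.6029110816²
eq2: (x + 1.119)² + (y − 7.958)² = 44.8491352090²
eq3: (x − 23.746)² + (y + 27.854)² = 36.0564682431²
eq3−eq1, eq3−eq2 (x²,y² cancel):
  -123.274·x + 107.480·y = -5091.488616
  -49.730·x + 71.624·y = -1986.511934
det = -123.274·71.624 − 107.480·-49.730 = -3484.396576
x = (-5091.488616·71.624 − 107.480·-1986.511934) / -3484.396576 = 43.382685
y = (-123.274·-1986.511934 − -5091.488616·-49.730) / -3484.396576 = 2.386197

x=43.383 y=2.386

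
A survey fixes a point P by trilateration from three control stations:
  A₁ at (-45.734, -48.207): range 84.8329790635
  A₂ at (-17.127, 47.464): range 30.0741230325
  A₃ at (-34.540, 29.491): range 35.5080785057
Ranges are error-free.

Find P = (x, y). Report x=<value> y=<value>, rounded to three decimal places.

x=0.370 y=23.004

eq1: (x + 45.734)² + (y + 48.207)² = 84.8329790635²
eq2: (x + 17.127)² + (y − 47.464)² = 30.0741230325²
eq3: (x + 34.540)² + (y − 29.491)² = 35.5080785057²
eq1−eq3, eq1−eq2 (x²,y² cancel):
  22.388·x + 155.396·y = 3583.027774
  57.214·x + 191.342·y = 4422.833281
det = 22.388·191.342 − 155.396·57.214 = -4607.062048
x = (3583.027774·191.342 − 155.396·4422.833281) / -4607.062048 = 0.370496
y = (22.388·4422.833281 − 3583.027774·57.214) / -4607.062048 = 23.004023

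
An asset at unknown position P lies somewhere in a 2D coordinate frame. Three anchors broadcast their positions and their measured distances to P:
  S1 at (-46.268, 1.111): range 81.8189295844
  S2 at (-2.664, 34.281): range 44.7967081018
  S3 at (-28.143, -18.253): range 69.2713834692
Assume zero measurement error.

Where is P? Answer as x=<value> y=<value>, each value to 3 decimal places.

x=35.054 y=10.113

eq1: (x + 46.268)² + (y − 1.111)² = 81.8189295844²
eq2: (x + 2.664)² + (y − 34.281)² = 44.7967081018²
eq3: (x + 28.143)² + (y + 18.253)² = 69.2713834692²
eq2−eq1, eq2−eq3 (x²,y² cancel):
  -87.208·x − 66.340·y = -3727.913894
  -50.958·x − 105.068·y = -2848.862910
det = -87.208·-105.068 − -66.340·-50.958 = 5782.216424
x = (-3727.913894·-105.068 − -66.340·-2848.862910) / 5782.216424 = 35.054186
y = (-87.208·-2848.862910 − -3727.913894·-50.958) / 5782.216424 = 10.113181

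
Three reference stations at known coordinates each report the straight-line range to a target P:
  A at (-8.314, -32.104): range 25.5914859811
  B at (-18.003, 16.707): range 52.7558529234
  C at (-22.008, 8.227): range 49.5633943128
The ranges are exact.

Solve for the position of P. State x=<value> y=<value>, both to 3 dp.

x=15.871 y=-23.737

eq1: (x + 8.314)² + (y + 32.104)² = 25.5914859811²
eq2: (x + 18.003)² + (y − 16.707)² = 52.7558529234²
eq3: (x + 22.008)² + (y − 8.227)² = 49.5633943128²
eq1−eq3, eq1−eq2 (x²,y² cancel):
  -27.388·x + 80.662·y = -2349.359720
  -19.378·x + 97.622·y = -2624.813417
det = -27.388·97.622 − 80.662·-19.378 = -1110.603100
x = (-2349.359720·97.622 − 80.662·-2624.813417) / -1110.603100 = 15.871102
y = (-27.388·-2624.813417 − -2349.359720·-19.378) / -1110.603100 = -23.737100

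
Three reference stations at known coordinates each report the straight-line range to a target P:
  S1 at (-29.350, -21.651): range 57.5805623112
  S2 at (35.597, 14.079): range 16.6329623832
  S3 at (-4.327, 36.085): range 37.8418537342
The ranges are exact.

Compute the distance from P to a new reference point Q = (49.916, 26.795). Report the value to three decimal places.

35.347

eq1: (x + 29.350)² + (y + 21.651)² = 57.5805623112²
eq2: (x − 35.597)² + (y − 14.079)² = 16.6329623832²
eq3: (x + 4.327)² + (y − 36.085)² = 37.8418537342²
eq3−eq2, eq3−eq1 (x²,y² cancel):
  79.848·x − 44.012·y = 1299.864952
  -50.046·x − 115.472·y = -1874.177115
det = 79.848·-115.472 − -44.012·-50.046 = -11422.832808
x = (1299.864952·-115.472 − -44.012·-1874.177115) / -11422.832808 = 20.361349
y = (79.848·-1874.177115 − 1299.864952·-50.046) / -11422.832808 = 7.405891
|P − Q| = √((20.361349 − 49.916)² + (7.405891 − 26.795)²) = 35.347064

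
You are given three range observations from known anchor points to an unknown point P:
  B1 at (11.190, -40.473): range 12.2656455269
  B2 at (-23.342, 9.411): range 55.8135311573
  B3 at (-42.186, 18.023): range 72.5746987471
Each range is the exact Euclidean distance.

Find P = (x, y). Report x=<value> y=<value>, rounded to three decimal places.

x=-1.010 y=-41.740

eq1: (x − 11.190)² + (y + 40.473)² = 12.2656455269²
eq2: (x + 23.342)² + (y − 9.411)² = 55.8135311573²
eq3: (x + 42.186)² + (y − 18.023)² = 72.5746987471²
eq2−eq1, eq2−eq3 (x²,y² cancel):
  69.064·x − 99.768·y = 4094.568144
  -37.688·x + 17.224·y = -680.865398
det = 69.064·17.224 − -99.768·-37.688 = -2570.498048
x = (4094.568144·17.224 − -99.768·-680.865398) / -2570.498048 = -1.010023
y = (69.064·-680.865398 − 4094.568144·-37.688) / -2570.498048 = -41.740081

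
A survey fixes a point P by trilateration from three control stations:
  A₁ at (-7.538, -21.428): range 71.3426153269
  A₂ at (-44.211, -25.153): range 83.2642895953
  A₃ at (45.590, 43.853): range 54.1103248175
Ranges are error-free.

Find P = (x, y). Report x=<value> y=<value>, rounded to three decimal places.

eq1: (x + 7.538)² + (y + 21.428)² = 71.3426153269²
eq2: (x + 44.211)² + (y + 25.153)² = 83.2642895953²
eq3: (x − 45.590)² + (y − 43.853)² = 54.1103248175²
eq1−eq3, eq1−eq2 (x²,y² cancel):
  106.256·x + 130.562·y = 5647.394591
  -73.346·x − 7.450·y = 228.132142
det = 106.256·-7.450 − 130.562·-73.346 = 8784.593252
x = (5647.394591·-7.450 − 130.562·228.132142) / 8784.593252 = -8.180058
y = (106.256·228.132142 − 5647.394591·-73.346) / 8784.593252 = 49.911726

x=-8.180 y=49.912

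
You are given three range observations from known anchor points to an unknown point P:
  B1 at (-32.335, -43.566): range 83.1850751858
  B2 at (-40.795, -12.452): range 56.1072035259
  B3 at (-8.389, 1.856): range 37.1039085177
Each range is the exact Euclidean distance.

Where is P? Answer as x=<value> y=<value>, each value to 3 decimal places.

eq1: (x + 32.335)² + (y + 43.566)² = 83.1850751858²
eq2: (x + 40.795)² + (y + 12.452)² = 56.1072035259²
eq3: (x + 8.389)² + (y − 1.856)² = 37.1039085177²
eq3−eq1, eq3−eq2 (x²,y² cancel):
  -47.892·x − 90.844·y = -2673.328182
  -64.812·x − 28.616·y = -25.853988
det = -47.892·-28.616 − -90.844·-64.812 = -4517.303856
x = (-2673.328182·-28.616 − -90.844·-25.853988) / -4517.303856 = -16.414942
y = (-47.892·-25.853988 − -2673.328182·-64.812) / -4517.303856 = 38.081465

x=-16.415 y=38.081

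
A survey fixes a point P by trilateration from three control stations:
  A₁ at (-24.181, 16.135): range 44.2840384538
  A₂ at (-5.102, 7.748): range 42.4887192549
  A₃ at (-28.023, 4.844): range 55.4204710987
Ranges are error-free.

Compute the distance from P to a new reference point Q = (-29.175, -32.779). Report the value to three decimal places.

eq1: (x + 24.181)² + (y − 16.135)² = 44.2840384538²
eq2: (x + 5.102)² + (y − 7.748)² = 42.4887192549²
eq3: (x + 28.023)² + (y − 4.844)² = 55.4204710987²
eq3−eq2, eq3−eq1 (x²,y² cancel):
  45.842·x + 5.808·y = 543.446396
  7.684·x + 22.582·y = 1146.658676
det = 45.842·22.582 − 5.808·7.684 = 990.575372
x = (543.446396·22.582 − 5.808·1146.658676) / 990.575372 = 5.665710
y = (45.842·1146.658676 − 543.446396·7.684) / 990.575372 = 48.849675
|P − Q| = √((5.665710 − -29.175)² + (48.849675 − -32.779)²) = 88.753116

88.753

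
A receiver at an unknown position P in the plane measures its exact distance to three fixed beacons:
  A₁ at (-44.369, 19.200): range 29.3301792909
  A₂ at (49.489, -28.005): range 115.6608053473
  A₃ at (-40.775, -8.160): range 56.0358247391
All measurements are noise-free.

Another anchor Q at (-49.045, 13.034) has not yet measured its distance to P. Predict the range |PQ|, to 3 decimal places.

36.519

eq1: (x + 44.369)² + (y − 19.200)² = 29.3301792909²
eq2: (x − 49.489)² + (y + 28.005)² = 115.6608053473²
eq3: (x + 40.775)² + (y + 8.160)² = 56.0358247391²
eq3−eq1, eq3−eq2 (x²,y² cancel):
  -7.188·x + 54.720·y = 2887.816173
  180.528·x − 39.690·y = -8733.153318
det = -7.188·-39.690 − 54.720·180.528 = -9593.200440
x = (2887.816173·-39.690 − 54.720·-8733.153318) / -9593.200440 = -37.866479
y = (-7.188·-8733.153318 − 2887.816173·180.528) / -9593.200440 = 47.800291
|P − Q| = √((-37.866479 − -49.045)² + (47.800291 − 13.034)²) = 36.519232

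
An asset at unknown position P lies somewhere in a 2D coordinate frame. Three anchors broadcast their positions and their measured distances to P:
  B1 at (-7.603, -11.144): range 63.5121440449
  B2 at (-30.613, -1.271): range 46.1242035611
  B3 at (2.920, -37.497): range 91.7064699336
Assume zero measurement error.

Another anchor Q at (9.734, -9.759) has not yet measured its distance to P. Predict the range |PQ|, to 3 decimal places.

eq1: (x + 7.603)² + (y + 11.144)² = 63.5121440449²
eq2: (x + 30.613)² + (y + 1.271)² = 46.1242035611²
eq3: (x − 2.920)² + (y + 37.497)² = 91.7064699336²
eq3−eq1, eq3−eq2 (x²,y² cancel):
  -21.046·x + 52.706·y = 3143.727123
  -67.066·x + 72.452·y = 5806.854275
det = -21.046·72.452 − 52.706·-67.066 = 2009.955804
x = (3143.727123·72.452 − 52.706·5806.854275) / 2009.955804 = -38.949485
y = (-21.046·5806.854275 − 3143.727123·-67.066) / 2009.955804 = 44.093581
|P − Q| = √((-38.949485 − 9.734)² + (44.093581 − -9.759)²) = 72.596020

72.596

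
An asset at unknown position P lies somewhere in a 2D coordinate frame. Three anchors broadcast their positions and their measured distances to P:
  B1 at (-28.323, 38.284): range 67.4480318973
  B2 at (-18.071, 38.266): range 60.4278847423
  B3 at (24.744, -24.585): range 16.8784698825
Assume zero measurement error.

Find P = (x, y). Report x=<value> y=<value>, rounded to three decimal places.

x=20.503 y=-8.248

eq1: (x + 28.323)² + (y − 38.284)² = 67.4480318973²
eq2: (x + 18.071)² + (y − 38.266)² = 60.4278847423²
eq3: (x − 24.744)² + (y + 24.585)² = 16.8784698825²
eq2−eq3, eq2−eq1 (x²,y² cancel):
  85.630·x − 125.702·y = 2792.486473
  -20.504·x + 0.036·y = -420.698564
det = 85.630·0.036 − -125.702·-20.504 = -2574.311128
x = (2792.486473·0.036 − -125.702·-420.698564) / -2574.311128 = 20.503396
y = (85.630·-420.698564 − 2792.486473·-20.504) / -2574.311128 = -8.247925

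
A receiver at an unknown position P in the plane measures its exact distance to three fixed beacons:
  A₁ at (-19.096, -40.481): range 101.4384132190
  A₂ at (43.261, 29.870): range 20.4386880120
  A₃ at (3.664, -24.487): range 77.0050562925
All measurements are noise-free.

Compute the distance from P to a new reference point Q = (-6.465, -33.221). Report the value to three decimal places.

89.083

eq1: (x + 19.096)² + (y + 40.481)² = 101.4384132190²
eq2: (x − 43.261)² + (y − 29.870)² = 20.4386880120²
eq3: (x − 3.664)² + (y + 24.487)² = 77.0050562925²
eq1−eq3, eq1−eq2 (x²,y² cancel):
  45.520·x + 31.988·y = 2969.642470
  124.714·x + 140.702·y = 10632.374153
det = 45.520·140.702 − 31.988·124.714 = 2415.403608
x = (2969.642470·140.702 − 31.988·10632.374153) / 2415.403608 = 32.179405
y = (45.520·10632.374153 − 2969.642470·124.714) / 2415.403608 = 47.043765
|P − Q| = √((32.179405 − -6.465)² + (47.043765 − -33.221)²) = 89.083234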